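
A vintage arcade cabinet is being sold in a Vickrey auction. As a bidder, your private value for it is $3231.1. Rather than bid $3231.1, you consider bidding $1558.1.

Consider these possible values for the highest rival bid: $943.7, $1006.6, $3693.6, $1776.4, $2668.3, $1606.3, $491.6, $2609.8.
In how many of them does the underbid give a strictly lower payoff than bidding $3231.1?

The deviation hurts exactly when the highest competing bid lies strictly between $1558.1 and $3231.1 — underbidding then forfeits a profitable win.
$943.7: below both → same outcome either way.
$1006.6: below both → same outcome either way.
$3693.6: above both → same outcome either way.
$1776.4: inside the interval → strictly worse (loss $1454.7).
$2668.3: inside the interval → strictly worse (loss $562.8).
$1606.3: inside the interval → strictly worse (loss $1624.8).
$491.6: below both → same outcome either way.
$2609.8: inside the interval → strictly worse (loss $621.3).
Count: 4.

4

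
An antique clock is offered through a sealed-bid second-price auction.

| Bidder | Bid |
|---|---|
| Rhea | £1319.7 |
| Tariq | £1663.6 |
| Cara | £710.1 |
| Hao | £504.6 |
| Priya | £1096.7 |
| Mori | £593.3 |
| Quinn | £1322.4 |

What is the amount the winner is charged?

£1322.4

Highest bid: Tariq at £1663.6, so Tariq wins.
Second-highest bid: Quinn at £1322.4 — that is the price the winner pays.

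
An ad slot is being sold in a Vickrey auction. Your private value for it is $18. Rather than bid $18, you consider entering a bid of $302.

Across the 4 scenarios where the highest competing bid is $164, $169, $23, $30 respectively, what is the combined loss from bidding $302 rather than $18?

$314

The deviation costs you only when the competing bid falls strictly between $18 and $302; elsewhere both bids give the same outcome.
$164: truthful payoff $0, deviation payoff −$146 → loss $146.
$169: truthful payoff $0, deviation payoff −$151 → loss $151.
$23: truthful payoff $0, deviation payoff −$5 → loss $5.
$30: truthful payoff $0, deviation payoff −$12 → loss $12.
Total loss = $146 + $151 + $5 + $12 = $314.
Because the price is fixed by the runner-up's bid, deviating from your value can only change a good outcome into a bad one — never the reverse.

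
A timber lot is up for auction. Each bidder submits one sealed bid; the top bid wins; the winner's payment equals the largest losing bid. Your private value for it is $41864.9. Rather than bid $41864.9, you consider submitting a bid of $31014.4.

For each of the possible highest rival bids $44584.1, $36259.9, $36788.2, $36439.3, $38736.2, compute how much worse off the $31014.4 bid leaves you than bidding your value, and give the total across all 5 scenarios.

$19236

The deviation costs you only when the competing bid falls strictly between $31014.4 and $41864.9; elsewhere both bids give the same outcome.
$44584.1: outcomes coincide → loss $0.
$36259.9: truthful payoff $5605, deviation payoff $0 → loss $5605.
$36788.2: truthful payoff $5076.7, deviation payoff $0 → loss $5076.7.
$36439.3: truthful payoff $5425.6, deviation payoff $0 → loss $5425.6.
$38736.2: truthful payoff $3128.7, deviation payoff $0 → loss $3128.7.
Total loss = $5605 + $5076.7 + $5425.6 + $3128.7 = $19236.
Because the price is fixed by the runner-up's bid, deviating from your value can only change a good outcome into a bad one — never the reverse.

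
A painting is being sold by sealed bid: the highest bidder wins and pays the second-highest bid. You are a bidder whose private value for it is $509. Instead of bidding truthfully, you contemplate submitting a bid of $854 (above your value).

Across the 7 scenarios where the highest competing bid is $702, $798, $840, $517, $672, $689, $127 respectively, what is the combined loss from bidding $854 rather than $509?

$1164

The deviation costs you only when the competing bid falls strictly between $509 and $854; elsewhere both bids give the same outcome.
$702: truthful payoff $0, deviation payoff −$193 → loss $193.
$798: truthful payoff $0, deviation payoff −$289 → loss $289.
$840: truthful payoff $0, deviation payoff −$331 → loss $331.
$517: truthful payoff $0, deviation payoff −$8 → loss $8.
$672: truthful payoff $0, deviation payoff −$163 → loss $163.
$689: truthful payoff $0, deviation payoff −$180 → loss $180.
$127: outcomes coincide → loss $0.
Total loss = $193 + $289 + $331 + $8 + $163 + $180 = $1164.
Truthful bidding weakly dominates here: raising your bid can only win items priced above your value, and lowering it can only forfeit items priced below.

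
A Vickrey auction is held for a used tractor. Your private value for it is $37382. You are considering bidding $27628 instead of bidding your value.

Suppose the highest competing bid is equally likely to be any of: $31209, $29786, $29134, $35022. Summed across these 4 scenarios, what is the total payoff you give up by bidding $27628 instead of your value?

The deviation costs you only when the competing bid falls strictly between $27628 and $37382; elsewhere both bids give the same outcome.
$31209: truthful payoff $6173, deviation payoff $0 → loss $6173.
$29786: truthful payoff $7596, deviation payoff $0 → loss $7596.
$29134: truthful payoff $8248, deviation payoff $0 → loss $8248.
$35022: truthful payoff $2360, deviation payoff $0 → loss $2360.
Total loss = $6173 + $7596 + $8248 + $2360 = $24377.

$24377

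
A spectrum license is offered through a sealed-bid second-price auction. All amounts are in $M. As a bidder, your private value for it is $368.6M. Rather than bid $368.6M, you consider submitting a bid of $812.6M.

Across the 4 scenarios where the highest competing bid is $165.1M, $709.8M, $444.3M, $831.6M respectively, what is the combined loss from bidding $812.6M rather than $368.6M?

$416.9M

The deviation costs you only when the competing bid falls strictly between $368.6M and $812.6M; elsewhere both bids give the same outcome.
$165.1M: outcomes coincide → loss $0M.
$709.8M: truthful payoff $0M, deviation payoff −$341.2M → loss $341.2M.
$444.3M: truthful payoff $0M, deviation payoff −$75.7M → loss $75.7M.
$831.6M: outcomes coincide → loss $0M.
Total loss = $341.2M + $75.7M = $416.9M.
Because the price is fixed by the runner-up's bid, deviating from your value can only change a good outcome into a bad one — never the reverse.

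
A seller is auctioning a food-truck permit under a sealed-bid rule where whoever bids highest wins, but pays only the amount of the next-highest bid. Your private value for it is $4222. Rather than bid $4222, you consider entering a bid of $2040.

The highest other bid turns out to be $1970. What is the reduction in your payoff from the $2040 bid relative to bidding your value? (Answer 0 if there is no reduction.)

$0

Bidding your value $4222: you win (since $4222 > $1970) and pay $1970. Payoff $2252.
Bidding $2040: you win and pay $1970. Payoff $4222 − $1970 = $2252.
Difference = $2252 − $2252 = $0; both bids lead to the same outcome because the competing bid is below both your value and your alternative bid.
Truthful bidding weakly dominates here: raising your bid can only win items priced above your value, and lowering it can only forfeit items priced below.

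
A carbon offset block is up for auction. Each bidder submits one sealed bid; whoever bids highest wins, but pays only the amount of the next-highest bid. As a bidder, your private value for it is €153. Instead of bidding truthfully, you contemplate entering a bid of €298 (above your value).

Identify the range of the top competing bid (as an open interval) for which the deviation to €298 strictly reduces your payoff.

If the competing bid is below €153, both bids win at the same price — no difference.
If it is above €298, both bids lose — no difference.
If it lies strictly between €153 and €298, bidding your value loses (payoff 0) while bidding €298 wins at a price above your value (payoff negative).
So the deviation strictly hurts on the open interval (€153, €298).

(€153, €298)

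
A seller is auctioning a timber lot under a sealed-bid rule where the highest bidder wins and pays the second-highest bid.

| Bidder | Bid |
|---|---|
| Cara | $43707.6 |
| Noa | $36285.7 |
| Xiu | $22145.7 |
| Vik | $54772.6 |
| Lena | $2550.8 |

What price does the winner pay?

Highest bid: Vik at $54772.6, so Vik wins.
Second-highest bid: Cara at $43707.6 — that is the price the winner pays.

$43707.6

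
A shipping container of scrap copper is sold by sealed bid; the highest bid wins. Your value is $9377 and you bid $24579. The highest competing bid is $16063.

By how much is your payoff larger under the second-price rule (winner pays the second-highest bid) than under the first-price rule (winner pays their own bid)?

$8516

You have the highest bid, so you win under either rule.
Second-price: pay $16063 → payoff −$6686.
First-price: pay your own bid $24579 → payoff −$15202.
Difference = −$6686 − (−$15202) = $8516.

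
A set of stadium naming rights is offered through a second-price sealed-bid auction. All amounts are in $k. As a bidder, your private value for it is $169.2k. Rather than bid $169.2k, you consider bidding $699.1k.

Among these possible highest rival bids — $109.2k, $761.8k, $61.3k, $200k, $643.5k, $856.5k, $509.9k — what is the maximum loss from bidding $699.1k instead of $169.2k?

$109.2k: same outcome either way → loss $0k.
$761.8k: same outcome either way → loss $0k.
$61.3k: same outcome either way → loss $0k.
$200k: truthful gives $0k, deviation gives −$30.8k → loss $30.8k.
$643.5k: truthful gives $0k, deviation gives −$474.3k → loss $474.3k.
$856.5k: same outcome either way → loss $0k.
$509.9k: truthful gives $0k, deviation gives −$340.7k → loss $340.7k.
Maximum loss: $474.3k.

$474.3k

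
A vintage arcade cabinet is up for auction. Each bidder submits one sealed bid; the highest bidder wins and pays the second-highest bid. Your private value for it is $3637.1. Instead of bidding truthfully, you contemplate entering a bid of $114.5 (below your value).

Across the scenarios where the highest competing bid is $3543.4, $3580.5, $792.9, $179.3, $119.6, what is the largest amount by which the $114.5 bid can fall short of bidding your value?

$3517.5

$3543.4: truthful gives $93.7, deviation gives $0 → loss $93.7.
$3580.5: truthful gives $56.6, deviation gives $0 → loss $56.6.
$792.9: truthful gives $2844.2, deviation gives $0 → loss $2844.2.
$179.3: truthful gives $3457.8, deviation gives $0 → loss $3457.8.
$119.6: truthful gives $3517.5, deviation gives $0 → loss $3517.5.
Maximum loss: $3517.5.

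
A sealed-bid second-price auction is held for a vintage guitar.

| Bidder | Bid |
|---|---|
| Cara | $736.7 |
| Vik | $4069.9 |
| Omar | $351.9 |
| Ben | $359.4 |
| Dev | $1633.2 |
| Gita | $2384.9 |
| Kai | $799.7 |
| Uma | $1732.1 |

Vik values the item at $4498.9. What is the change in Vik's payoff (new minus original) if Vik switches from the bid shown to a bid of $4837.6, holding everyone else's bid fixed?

$0

The highest bid among the other bidders is $2384.9; Vik's bid doesn't change that.
Original bid $4069.9: Vik is highest, pays the top rival bid $2384.9; payoff $4498.9 − $2384.9 = $2114.
Alternative bid $4837.6: Vik is highest, pays the top rival bid $2384.9; payoff $4498.9 − $2384.9 = $2114.
Change in payoff = $2114 − ($2114) = $0.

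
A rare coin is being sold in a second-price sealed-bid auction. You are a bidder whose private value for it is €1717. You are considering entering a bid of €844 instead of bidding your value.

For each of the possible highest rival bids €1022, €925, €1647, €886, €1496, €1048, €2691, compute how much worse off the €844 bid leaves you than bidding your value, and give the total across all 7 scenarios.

€3278

The deviation costs you only when the competing bid falls strictly between €844 and €1717; elsewhere both bids give the same outcome.
€1022: truthful payoff €695, deviation payoff €0 → loss €695.
€925: truthful payoff €792, deviation payoff €0 → loss €792.
€1647: truthful payoff €70, deviation payoff €0 → loss €70.
€886: truthful payoff €831, deviation payoff €0 → loss €831.
€1496: truthful payoff €221, deviation payoff €0 → loss €221.
€1048: truthful payoff €669, deviation payoff €0 → loss €669.
€2691: outcomes coincide → loss €0.
Total loss = €695 + €792 + €70 + €831 + €221 + €669 = €3278.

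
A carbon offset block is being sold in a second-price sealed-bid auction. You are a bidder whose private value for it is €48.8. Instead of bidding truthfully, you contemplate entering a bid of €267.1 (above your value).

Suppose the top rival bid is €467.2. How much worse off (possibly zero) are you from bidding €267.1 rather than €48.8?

Bidding your value €48.8: you lose (since €48.8 < €467.2). Payoff €0.
Bidding €267.1: you lose. Payoff €0.
Difference = €0 − €0 = €0; both bids lead to the same outcome because the competing bid is above both your value and your alternative bid.

€0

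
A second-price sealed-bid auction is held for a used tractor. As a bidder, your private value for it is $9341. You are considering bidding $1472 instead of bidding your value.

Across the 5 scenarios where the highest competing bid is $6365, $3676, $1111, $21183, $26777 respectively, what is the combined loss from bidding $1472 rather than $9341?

The deviation costs you only when the competing bid falls strictly between $1472 and $9341; elsewhere both bids give the same outcome.
$6365: truthful payoff $2976, deviation payoff $0 → loss $2976.
$3676: truthful payoff $5665, deviation payoff $0 → loss $5665.
$1111: outcomes coincide → loss $0.
$21183: outcomes coincide → loss $0.
$26777: outcomes coincide → loss $0.
Total loss = $2976 + $5665 = $8641.
In a second-price auction your bid sets only whether you win, not what you pay, so bidding your true value is weakly dominant.

$8641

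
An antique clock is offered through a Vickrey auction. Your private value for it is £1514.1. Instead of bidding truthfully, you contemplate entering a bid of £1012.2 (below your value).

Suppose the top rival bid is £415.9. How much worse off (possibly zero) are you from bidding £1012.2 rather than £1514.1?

Bidding your value £1514.1: you win (since £1514.1 > £415.9) and pay £415.9. Payoff £1098.2.
Bidding £1012.2: you win and pay £415.9. Payoff £1514.1 − £415.9 = £1098.2.
Difference = £1098.2 − £1098.2 = £0; both bids lead to the same outcome because the competing bid is below both your value and your alternative bid.

£0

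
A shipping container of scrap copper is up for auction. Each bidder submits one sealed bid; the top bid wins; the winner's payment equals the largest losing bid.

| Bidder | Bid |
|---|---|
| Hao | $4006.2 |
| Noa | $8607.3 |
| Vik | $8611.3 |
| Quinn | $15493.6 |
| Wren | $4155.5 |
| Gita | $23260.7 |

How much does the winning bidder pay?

Highest bid: Gita at $23260.7, so Gita wins.
Second-highest bid: Quinn at $15493.6 — that is the price the winner pays.

$15493.6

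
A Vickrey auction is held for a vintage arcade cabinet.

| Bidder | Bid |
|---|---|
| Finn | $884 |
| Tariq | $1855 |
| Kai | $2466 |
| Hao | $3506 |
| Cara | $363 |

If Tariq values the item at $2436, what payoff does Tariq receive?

$0

Highest bid: Hao at $3506, so Hao wins.
Second-highest bid: Kai at $2466 — that is the price the winner pays.
Tariq did not win, so Tariq pays nothing and receives nothing: payoff $0.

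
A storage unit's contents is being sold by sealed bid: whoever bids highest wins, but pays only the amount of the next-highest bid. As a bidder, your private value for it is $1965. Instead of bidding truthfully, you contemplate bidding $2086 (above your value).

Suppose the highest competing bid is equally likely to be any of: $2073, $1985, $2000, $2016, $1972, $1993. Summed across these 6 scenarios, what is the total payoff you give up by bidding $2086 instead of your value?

$249

The deviation costs you only when the competing bid falls strictly between $1965 and $2086; elsewhere both bids give the same outcome.
$2073: truthful payoff $0, deviation payoff −$108 → loss $108.
$1985: truthful payoff $0, deviation payoff −$20 → loss $20.
$2000: truthful payoff $0, deviation payoff −$35 → loss $35.
$2016: truthful payoff $0, deviation payoff −$51 → loss $51.
$1972: truthful payoff $0, deviation payoff −$7 → loss $7.
$1993: truthful payoff $0, deviation payoff −$28 → loss $28.
Total loss = $108 + $20 + $35 + $51 + $7 + $28 = $249.
In a second-price auction your bid sets only whether you win, not what you pay, so bidding your true value is weakly dominant.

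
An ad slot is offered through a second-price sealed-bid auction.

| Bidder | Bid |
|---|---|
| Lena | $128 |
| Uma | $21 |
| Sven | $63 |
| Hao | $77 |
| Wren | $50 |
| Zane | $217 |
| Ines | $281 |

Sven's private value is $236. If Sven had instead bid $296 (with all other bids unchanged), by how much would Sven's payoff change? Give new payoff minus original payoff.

The highest bid among the other bidders is $281; Sven's bid doesn't change that.
Original bid $63: Sven is not highest (top rival bid is $281); payoff $0.
Alternative bid $296: Sven is highest, pays the top rival bid $281; payoff $236 − $281 = −$45.
Change in payoff = −$45 − ($0) = −$45.

−$45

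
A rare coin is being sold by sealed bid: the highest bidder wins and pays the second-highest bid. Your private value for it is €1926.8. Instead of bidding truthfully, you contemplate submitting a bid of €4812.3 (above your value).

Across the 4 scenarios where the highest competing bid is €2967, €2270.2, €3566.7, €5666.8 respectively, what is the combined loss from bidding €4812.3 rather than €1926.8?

The deviation costs you only when the competing bid falls strictly between €1926.8 and €4812.3; elsewhere both bids give the same outcome.
€2967: truthful payoff €0, deviation payoff −€1040.2 → loss €1040.2.
€2270.2: truthful payoff €0, deviation payoff −€343.4 → loss €343.4.
€3566.7: truthful payoff €0, deviation payoff −€1639.9 → loss €1639.9.
€5666.8: outcomes coincide → loss €0.
Total loss = €1040.2 + €343.4 + €1639.9 = €3023.5.
Truthful bidding weakly dominates here: raising your bid can only win items priced above your value, and lowering it can only forfeit items priced below.

€3023.5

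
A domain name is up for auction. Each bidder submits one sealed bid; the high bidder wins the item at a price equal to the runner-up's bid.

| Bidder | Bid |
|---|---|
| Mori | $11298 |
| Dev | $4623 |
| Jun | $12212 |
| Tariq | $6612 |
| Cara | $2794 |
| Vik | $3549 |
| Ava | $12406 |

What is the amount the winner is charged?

$12212

Highest bid: Ava at $12406, so Ava wins.
Second-highest bid: Jun at $12212 — that is the price the winner pays.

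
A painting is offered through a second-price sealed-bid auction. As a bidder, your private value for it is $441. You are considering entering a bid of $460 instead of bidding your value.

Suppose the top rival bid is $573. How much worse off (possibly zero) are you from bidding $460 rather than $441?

$0

Bidding your value $441: you lose (since $441 < $573). Payoff $0.
Bidding $460: you lose. Payoff $0.
Difference = $0 − $0 = $0; both bids lead to the same outcome because the competing bid is above both your value and your alternative bid.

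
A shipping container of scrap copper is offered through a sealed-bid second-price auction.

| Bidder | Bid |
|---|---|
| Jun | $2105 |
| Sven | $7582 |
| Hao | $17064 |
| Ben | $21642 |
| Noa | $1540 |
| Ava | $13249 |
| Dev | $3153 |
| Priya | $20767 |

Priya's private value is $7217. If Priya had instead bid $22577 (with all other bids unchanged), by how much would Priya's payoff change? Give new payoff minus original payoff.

−$14425

The highest bid among the other bidders is $21642; Priya's bid doesn't change that.
Original bid $20767: Priya is not highest (top rival bid is $21642); payoff $0.
Alternative bid $22577: Priya is highest, pays the top rival bid $21642; payoff $7217 − $21642 = −$14425.
Change in payoff = −$14425 − ($0) = −$14425.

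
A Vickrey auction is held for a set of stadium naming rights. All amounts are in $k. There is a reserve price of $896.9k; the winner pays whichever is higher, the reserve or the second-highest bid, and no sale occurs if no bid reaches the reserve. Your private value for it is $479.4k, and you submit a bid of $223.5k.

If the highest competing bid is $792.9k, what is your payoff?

Your bid $223.5k is below the highest competing bid $792.9k, so you lose. Payoff $0k.

$0k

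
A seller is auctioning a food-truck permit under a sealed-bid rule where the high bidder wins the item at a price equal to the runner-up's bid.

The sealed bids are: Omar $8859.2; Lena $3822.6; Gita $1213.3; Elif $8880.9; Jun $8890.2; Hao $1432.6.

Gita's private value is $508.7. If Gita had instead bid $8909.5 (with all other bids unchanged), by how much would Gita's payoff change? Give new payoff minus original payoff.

The highest bid among the other bidders is $8890.2; Gita's bid doesn't change that.
Original bid $1213.3: Gita is not highest (top rival bid is $8890.2); payoff $0.
Alternative bid $8909.5: Gita is highest, pays the top rival bid $8890.2; payoff $508.7 − $8890.2 = −$8381.5.
Change in payoff = −$8381.5 − ($0) = −$8381.5.

−$8381.5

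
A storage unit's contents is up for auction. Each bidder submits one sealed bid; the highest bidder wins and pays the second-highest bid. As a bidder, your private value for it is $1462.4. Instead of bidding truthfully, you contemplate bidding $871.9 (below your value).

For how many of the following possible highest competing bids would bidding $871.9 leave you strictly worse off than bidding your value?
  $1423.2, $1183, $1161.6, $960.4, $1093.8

The deviation hurts exactly when the highest competing bid lies strictly between $871.9 and $1462.4 — underbidding then forfeits a profitable win.
$1423.2: inside the interval → strictly worse (loss $39.2).
$1183: inside the interval → strictly worse (loss $279.4).
$1161.6: inside the interval → strictly worse (loss $300.8).
$960.4: inside the interval → strictly worse (loss $502).
$1093.8: inside the interval → strictly worse (loss $368.6).
Count: 5.

5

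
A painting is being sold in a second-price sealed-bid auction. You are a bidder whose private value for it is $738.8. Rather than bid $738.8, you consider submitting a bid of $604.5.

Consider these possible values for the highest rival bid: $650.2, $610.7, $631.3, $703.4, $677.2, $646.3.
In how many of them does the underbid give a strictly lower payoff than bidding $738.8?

The deviation hurts exactly when the highest competing bid lies strictly between $604.5 and $738.8 — underbidding then forfeits a profitable win.
$650.2: inside the interval → strictly worse (loss $88.6).
$610.7: inside the interval → strictly worse (loss $128.1).
$631.3: inside the interval → strictly worse (loss $107.5).
$703.4: inside the interval → strictly worse (loss $35.4).
$677.2: inside the interval → strictly worse (loss $61.6).
$646.3: inside the interval → strictly worse (loss $92.5).
Count: 6.

6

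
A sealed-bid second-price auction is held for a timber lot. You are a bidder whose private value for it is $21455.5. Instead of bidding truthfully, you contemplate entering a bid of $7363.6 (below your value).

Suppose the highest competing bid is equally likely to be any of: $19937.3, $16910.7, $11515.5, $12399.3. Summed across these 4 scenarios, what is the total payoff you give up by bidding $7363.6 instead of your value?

The deviation costs you only when the competing bid falls strictly between $7363.6 and $21455.5; elsewhere both bids give the same outcome.
$19937.3: truthful payoff $1518.2, deviation payoff $0 → loss $1518.2.
$16910.7: truthful payoff $4544.8, deviation payoff $0 → loss $4544.8.
$11515.5: truthful payoff $9940, deviation payoff $0 → loss $9940.
$12399.3: truthful payoff $9056.2, deviation payoff $0 → loss $9056.2.
Total loss = $1518.2 + $4544.8 + $9940 + $9056.2 = $25059.2.
Truthful bidding weakly dominates here: raising your bid can only win items priced above your value, and lowering it can only forfeit items priced below.

$25059.2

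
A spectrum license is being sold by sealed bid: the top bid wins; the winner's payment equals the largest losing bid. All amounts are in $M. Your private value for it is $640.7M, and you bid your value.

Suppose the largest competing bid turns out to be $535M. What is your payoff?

$105.7M

Your bid $640.7M exceeds the highest competing bid $535M, so you win.
In a second-price auction the winner pays the second-highest bid, $535M.
Payoff = value − price = $640.7M − $535M = $105.7M.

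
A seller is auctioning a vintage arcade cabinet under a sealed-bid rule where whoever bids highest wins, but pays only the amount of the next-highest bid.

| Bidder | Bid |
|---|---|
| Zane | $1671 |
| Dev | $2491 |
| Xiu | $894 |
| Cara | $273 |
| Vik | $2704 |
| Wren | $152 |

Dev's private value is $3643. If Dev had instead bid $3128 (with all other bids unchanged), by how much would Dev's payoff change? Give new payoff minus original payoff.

$939

The highest bid among the other bidders is $2704; Dev's bid doesn't change that.
Original bid $2491: Dev is not highest (top rival bid is $2704); payoff $0.
Alternative bid $3128: Dev is highest, pays the top rival bid $2704; payoff $3643 − $2704 = $939.
Change in payoff = $939 − ($0) = $939.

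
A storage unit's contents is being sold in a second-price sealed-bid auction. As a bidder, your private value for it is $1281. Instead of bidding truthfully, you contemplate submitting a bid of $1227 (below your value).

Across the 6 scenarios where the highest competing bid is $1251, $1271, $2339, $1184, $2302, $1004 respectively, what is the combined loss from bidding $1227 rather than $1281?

The deviation costs you only when the competing bid falls strictly between $1227 and $1281; elsewhere both bids give the same outcome.
$1251: truthful payoff $30, deviation payoff $0 → loss $30.
$1271: truthful payoff $10, deviation payoff $0 → loss $10.
$2339: outcomes coincide → loss $0.
$1184: outcomes coincide → loss $0.
$2302: outcomes coincide → loss $0.
$1004: outcomes coincide → loss $0.
Total loss = $30 + $10 = $40.

$40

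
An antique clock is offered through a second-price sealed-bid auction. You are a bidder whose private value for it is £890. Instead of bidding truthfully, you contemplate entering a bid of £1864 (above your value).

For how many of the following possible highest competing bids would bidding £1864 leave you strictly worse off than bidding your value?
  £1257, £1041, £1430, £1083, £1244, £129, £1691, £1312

7

The deviation hurts exactly when the highest competing bid lies strictly between £890 and £1864 — overbidding then wins at a price above your value.
£1257: inside the interval → strictly worse (loss £367).
£1041: inside the interval → strictly worse (loss £151).
£1430: inside the interval → strictly worse (loss £540).
£1083: inside the interval → strictly worse (loss £193).
£1244: inside the interval → strictly worse (loss £354).
£129: below both → same outcome either way.
£1691: inside the interval → strictly worse (loss £801).
£1312: inside the interval → strictly worse (loss £422).
Count: 7.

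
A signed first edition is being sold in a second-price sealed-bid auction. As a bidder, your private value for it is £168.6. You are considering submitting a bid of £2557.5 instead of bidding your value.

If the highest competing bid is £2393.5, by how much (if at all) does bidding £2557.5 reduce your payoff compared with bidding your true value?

Bidding your value £168.6: you lose (since £168.6 < £2393.5). Payoff £0.
Bidding £2557.5: you win and pay £2393.5. Payoff £168.6 − £2393.5 = −£2224.9.
The competing bid £2393.5 lies between your value and your inflated bid, so overbidding wins an item priced above your value.
Loss from deviating = £0 − (−£2224.9) = £2224.9.

£2224.9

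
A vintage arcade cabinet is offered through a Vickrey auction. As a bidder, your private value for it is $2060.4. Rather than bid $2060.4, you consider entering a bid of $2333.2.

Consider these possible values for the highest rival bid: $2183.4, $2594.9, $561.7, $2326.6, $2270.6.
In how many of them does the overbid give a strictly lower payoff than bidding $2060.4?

3

The deviation hurts exactly when the highest competing bid lies strictly between $2060.4 and $2333.2 — overbidding then wins at a price above your value.
$2183.4: inside the interval → strictly worse (loss $123).
$2594.9: above both → same outcome either way.
$561.7: below both → same outcome either way.
$2326.6: inside the interval → strictly worse (loss $266.2).
$2270.6: inside the interval → strictly worse (loss $210.2).
Count: 3.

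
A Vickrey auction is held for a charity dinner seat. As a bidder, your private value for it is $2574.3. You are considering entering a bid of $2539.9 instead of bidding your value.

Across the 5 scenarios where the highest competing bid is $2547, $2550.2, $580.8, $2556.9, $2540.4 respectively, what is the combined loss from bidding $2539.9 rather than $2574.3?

The deviation costs you only when the competing bid falls strictly between $2539.9 and $2574.3; elsewhere both bids give the same outcome.
$2547: truthful payoff $27.3, deviation payoff $0 → loss $27.3.
$2550.2: truthful payoff $24.1, deviation payoff $0 → loss $24.1.
$580.8: outcomes coincide → loss $0.
$2556.9: truthful payoff $17.4, deviation payoff $0 → loss $17.4.
$2540.4: truthful payoff $33.9, deviation payoff $0 → loss $33.9.
Total loss = $27.3 + $24.1 + $17.4 + $33.9 = $102.7.

$102.7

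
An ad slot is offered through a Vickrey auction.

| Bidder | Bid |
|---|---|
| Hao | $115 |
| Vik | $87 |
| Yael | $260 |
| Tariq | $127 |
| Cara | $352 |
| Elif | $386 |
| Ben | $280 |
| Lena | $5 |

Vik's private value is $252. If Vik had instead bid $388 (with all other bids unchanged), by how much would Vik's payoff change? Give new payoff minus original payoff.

−$134

The highest bid among the other bidders is $386; Vik's bid doesn't change that.
Original bid $87: Vik is not highest (top rival bid is $386); payoff $0.
Alternative bid $388: Vik is highest, pays the top rival bid $386; payoff $252 − $386 = −$134.
Change in payoff = −$134 − ($0) = −$134.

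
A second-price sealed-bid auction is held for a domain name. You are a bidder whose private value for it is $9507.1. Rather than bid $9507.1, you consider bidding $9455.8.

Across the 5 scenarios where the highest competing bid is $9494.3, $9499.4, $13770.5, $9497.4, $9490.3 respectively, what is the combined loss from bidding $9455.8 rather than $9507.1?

The deviation costs you only when the competing bid falls strictly between $9455.8 and $9507.1; elsewhere both bids give the same outcome.
$9494.3: truthful payoff $12.8, deviation payoff $0 → loss $12.8.
$9499.4: truthful payoff $7.7, deviation payoff $0 → loss $7.7.
$13770.5: outcomes coincide → loss $0.
$9497.4: truthful payoff $9.7, deviation payoff $0 → loss $9.7.
$9490.3: truthful payoff $16.8, deviation payoff $0 → loss $16.8.
Total loss = $12.8 + $7.7 + $9.7 + $16.8 = $47.

$47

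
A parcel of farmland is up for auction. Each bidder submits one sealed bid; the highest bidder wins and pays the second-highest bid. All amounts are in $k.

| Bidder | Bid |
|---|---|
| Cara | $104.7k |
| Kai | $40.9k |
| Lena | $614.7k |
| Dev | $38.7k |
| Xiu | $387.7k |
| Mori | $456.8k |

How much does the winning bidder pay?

$456.8k

Highest bid: Lena at $614.7k, so Lena wins.
Second-highest bid: Mori at $456.8k — that is the price the winner pays.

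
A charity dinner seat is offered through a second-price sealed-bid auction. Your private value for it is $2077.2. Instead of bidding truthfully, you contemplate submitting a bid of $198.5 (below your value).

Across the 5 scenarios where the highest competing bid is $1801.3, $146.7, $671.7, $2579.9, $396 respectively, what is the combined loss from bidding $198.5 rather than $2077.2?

$3362.6

The deviation costs you only when the competing bid falls strictly between $198.5 and $2077.2; elsewhere both bids give the same outcome.
$1801.3: truthful payoff $275.9, deviation payoff $0 → loss $275.9.
$146.7: outcomes coincide → loss $0.
$671.7: truthful payoff $1405.5, deviation payoff $0 → loss $1405.5.
$2579.9: outcomes coincide → loss $0.
$396: truthful payoff $1681.2, deviation payoff $0 → loss $1681.2.
Total loss = $275.9 + $1405.5 + $1681.2 = $3362.6.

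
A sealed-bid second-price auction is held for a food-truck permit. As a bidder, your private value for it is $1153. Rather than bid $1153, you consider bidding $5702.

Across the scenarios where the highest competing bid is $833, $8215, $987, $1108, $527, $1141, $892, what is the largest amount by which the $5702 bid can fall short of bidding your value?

$0

$833: same outcome either way → loss $0.
$8215: same outcome either way → loss $0.
$987: same outcome either way → loss $0.
$1108: same outcome either way → loss $0.
$527: same outcome either way → loss $0.
$1141: same outcome either way → loss $0.
$892: same outcome either way → loss $0.
Maximum loss: $0.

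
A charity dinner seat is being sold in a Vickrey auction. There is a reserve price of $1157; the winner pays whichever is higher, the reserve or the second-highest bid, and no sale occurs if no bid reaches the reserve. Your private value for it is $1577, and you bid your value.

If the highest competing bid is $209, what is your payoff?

$420

Your bid $1577 is the highest and exceeds the reserve.
Price = max(second-highest bid, reserve) = max($209, $1157) = $1157.
Payoff = $1577 − $1157 = $420.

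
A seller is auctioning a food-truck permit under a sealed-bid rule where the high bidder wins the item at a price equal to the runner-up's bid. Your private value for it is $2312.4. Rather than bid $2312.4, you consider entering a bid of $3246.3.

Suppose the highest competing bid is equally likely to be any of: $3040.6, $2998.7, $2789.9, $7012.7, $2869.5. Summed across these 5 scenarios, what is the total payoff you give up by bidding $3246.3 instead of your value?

$2449.1

The deviation costs you only when the competing bid falls strictly between $2312.4 and $3246.3; elsewhere both bids give the same outcome.
$3040.6: truthful payoff $0, deviation payoff −$728.2 → loss $728.2.
$2998.7: truthful payoff $0, deviation payoff −$686.3 → loss $686.3.
$2789.9: truthful payoff $0, deviation payoff −$477.5 → loss $477.5.
$7012.7: outcomes coincide → loss $0.
$2869.5: truthful payoff $0, deviation payoff −$557.1 → loss $557.1.
Total loss = $728.2 + $686.3 + $477.5 + $557.1 = $2449.1.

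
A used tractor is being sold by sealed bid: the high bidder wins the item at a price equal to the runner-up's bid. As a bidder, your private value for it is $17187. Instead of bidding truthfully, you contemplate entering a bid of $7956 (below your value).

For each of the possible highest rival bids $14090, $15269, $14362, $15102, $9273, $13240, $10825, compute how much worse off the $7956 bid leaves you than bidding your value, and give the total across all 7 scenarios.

$28148

The deviation costs you only when the competing bid falls strictly between $7956 and $17187; elsewhere both bids give the same outcome.
$14090: truthful payoff $3097, deviation payoff $0 → loss $3097.
$15269: truthful payoff $1918, deviation payoff $0 → loss $1918.
$14362: truthful payoff $2825, deviation payoff $0 → loss $2825.
$15102: truthful payoff $2085, deviation payoff $0 → loss $2085.
$9273: truthful payoff $7914, deviation payoff $0 → loss $7914.
$13240: truthful payoff $3947, deviation payoff $0 → loss $3947.
$10825: truthful payoff $6362, deviation payoff $0 → loss $6362.
Total loss = $3097 + $1918 + $2825 + $2085 + $7914 + $3947 + $6362 = $28148.
In a second-price auction your bid sets only whether you win, not what you pay, so bidding your true value is weakly dominant.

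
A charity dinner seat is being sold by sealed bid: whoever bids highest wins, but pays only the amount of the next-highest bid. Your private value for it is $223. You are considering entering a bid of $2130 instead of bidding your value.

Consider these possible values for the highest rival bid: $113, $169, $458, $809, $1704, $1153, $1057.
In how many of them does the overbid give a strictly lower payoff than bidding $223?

5

The deviation hurts exactly when the highest competing bid lies strictly between $223 and $2130 — overbidding then wins at a price above your value.
$113: below both → same outcome either way.
$169: below both → same outcome either way.
$458: inside the interval → strictly worse (loss $235).
$809: inside the interval → strictly worse (loss $586).
$1704: inside the interval → strictly worse (loss $1481).
$1153: inside the interval → strictly worse (loss $930).
$1057: inside the interval → strictly worse (loss $834).
Count: 5.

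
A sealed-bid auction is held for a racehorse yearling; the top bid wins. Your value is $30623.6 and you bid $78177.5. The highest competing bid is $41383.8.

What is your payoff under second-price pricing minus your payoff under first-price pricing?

You have the highest bid, so you win under either rule.
Second-price: pay $41383.8 → payoff −$10760.2.
First-price: pay your own bid $78177.5 → payoff −$47553.9.
Difference = −$10760.2 − (−$47553.9) = $36793.7.

$36793.7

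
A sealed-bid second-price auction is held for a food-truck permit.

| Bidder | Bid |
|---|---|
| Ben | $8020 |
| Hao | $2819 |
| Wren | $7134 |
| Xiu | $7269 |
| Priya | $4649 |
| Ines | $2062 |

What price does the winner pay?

$7269

Highest bid: Ben at $8020, so Ben wins.
Second-highest bid: Xiu at $7269 — that is the price the winner pays.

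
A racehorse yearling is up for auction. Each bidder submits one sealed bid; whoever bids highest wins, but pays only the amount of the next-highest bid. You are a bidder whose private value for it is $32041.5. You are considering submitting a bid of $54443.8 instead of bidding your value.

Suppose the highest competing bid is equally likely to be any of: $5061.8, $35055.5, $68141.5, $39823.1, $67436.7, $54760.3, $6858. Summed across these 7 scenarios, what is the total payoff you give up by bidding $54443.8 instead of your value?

The deviation costs you only when the competing bid falls strictly between $32041.5 and $54443.8; elsewhere both bids give the same outcome.
$5061.8: outcomes coincide → loss $0.
$35055.5: truthful payoff $0, deviation payoff −$3014 → loss $3014.
$68141.5: outcomes coincide → loss $0.
$39823.1: truthful payoff $0, deviation payoff −$7781.6 → loss $7781.6.
$67436.7: outcomes coincide → loss $0.
$54760.3: outcomes coincide → loss $0.
$6858: outcomes coincide → loss $0.
Total loss = $3014 + $7781.6 = $10795.6.

$10795.6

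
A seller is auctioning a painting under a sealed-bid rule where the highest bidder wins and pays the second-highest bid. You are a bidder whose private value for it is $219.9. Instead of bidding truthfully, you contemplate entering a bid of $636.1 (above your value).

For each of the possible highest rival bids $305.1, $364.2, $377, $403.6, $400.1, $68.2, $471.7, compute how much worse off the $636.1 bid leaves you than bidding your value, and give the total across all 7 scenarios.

The deviation costs you only when the competing bid falls strictly between $219.9 and $636.1; elsewhere both bids give the same outcome.
$305.1: truthful payoff $0, deviation payoff −$85.2 → loss $85.2.
$364.2: truthful payoff $0, deviation payoff −$144.3 → loss $144.3.
$377: truthful payoff $0, deviation payoff −$157.1 → loss $157.1.
$403.6: truthful payoff $0, deviation payoff −$183.7 → loss $183.7.
$400.1: truthful payoff $0, deviation payoff −$180.2 → loss $180.2.
$68.2: outcomes coincide → loss $0.
$471.7: truthful payoff $0, deviation payoff −$251.8 → loss $251.8.
Total loss = $85.2 + $144.3 + $157.1 + $183.7 + $180.2 + $251.8 = $1002.3.
Truthful bidding weakly dominates here: raising your bid can only win items priced above your value, and lowering it can only forfeit items priced below.

$1002.3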